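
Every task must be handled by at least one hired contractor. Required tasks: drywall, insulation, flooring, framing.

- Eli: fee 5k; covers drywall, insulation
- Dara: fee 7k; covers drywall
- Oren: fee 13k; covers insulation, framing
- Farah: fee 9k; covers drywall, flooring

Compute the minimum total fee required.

22

The greedy cost-per-new-task heuristic would pick Eli, Farah, and Oren for 27, but a cheaper cover exists.
Choose Oren and Farah: together they cover drywall, insulation, flooring, framing — every task.
Total fee: 13 + 9 = 22.
No cover costs less than 22.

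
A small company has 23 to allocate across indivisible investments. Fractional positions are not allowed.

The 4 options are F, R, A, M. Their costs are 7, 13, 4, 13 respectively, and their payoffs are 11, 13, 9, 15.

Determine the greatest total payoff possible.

26

Take F and M: cost 7 + 13 = 20 ≤ 23, payoff 11 + 15 = 26.
No other feasible combination does better.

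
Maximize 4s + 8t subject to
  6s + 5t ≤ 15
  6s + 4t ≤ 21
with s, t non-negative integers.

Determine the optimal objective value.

(s,t)=(0,3): 6·0+5·3=15≤15, 6·0+4·3=12≤21, objective 24.
(s,t)=(0,2): 6·0+5·2=10≤15, 6·0+4·2=8≤21, objective 16.
The best lattice point is (0,3), giving 24.

24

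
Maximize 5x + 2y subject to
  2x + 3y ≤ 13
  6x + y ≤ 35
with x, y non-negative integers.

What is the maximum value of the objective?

(x,y)=(5,1) is feasible, giving 27.
(x,y)=(5,0) is feasible, giving 25.
(x,y)=(4,1) is feasible, giving 22.
(x,y)=(4,0) is feasible, giving 20.
No feasible integer point exceeds 27.

27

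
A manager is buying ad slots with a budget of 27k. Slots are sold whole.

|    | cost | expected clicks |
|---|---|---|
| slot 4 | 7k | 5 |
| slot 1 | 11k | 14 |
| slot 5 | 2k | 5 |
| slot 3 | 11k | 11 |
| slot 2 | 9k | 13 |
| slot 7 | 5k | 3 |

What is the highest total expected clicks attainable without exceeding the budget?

35

slot 1 + slot 5 + slot 2: cost 11 + 2 + 9 = 22 ≤ 27, expected clicks 14 + 5 + 13 = 32.
slot 1 + slot 5 + slot 2 + slot 7: cost 11 + 2 + 9 + 5 = 27 ≤ 27, expected clicks 14 + 5 + 13 + 3 = 35.
Best is slot 1, slot 5, slot 2, and slot 7 with total expected clicks 35.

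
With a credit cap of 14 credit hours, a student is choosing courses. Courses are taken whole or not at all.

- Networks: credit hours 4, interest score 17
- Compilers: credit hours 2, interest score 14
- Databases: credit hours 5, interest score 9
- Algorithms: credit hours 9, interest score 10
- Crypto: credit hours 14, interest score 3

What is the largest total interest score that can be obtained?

Treat it as a binary knapsack problem.
Allowing fractional choices, the relaxed optimum would be about 43.3, but courses are indivisible.
Networks + Compilers + Databases: credit hours 4 + 2 + 5 = 11 ≤ 14, interest score 17 + 14 + 9 = 40.
Networks + Compilers: credit hours 4 + 2 = 6 ≤ 14, interest score 17 + 14 = 31.
Best is Networks, Compilers, and Databases with total interest score 40.

40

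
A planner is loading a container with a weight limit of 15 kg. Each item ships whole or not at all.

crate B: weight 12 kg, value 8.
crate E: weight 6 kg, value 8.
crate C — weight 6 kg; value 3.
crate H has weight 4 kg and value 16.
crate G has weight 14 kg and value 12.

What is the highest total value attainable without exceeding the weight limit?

24

This is an integer program with binary decision variables.
crate C + crate H: weight 6 + 4 = 10 ≤ 15, value 3 + 16 = 19.
crate E + crate H: weight 6 + 4 = 10 ≤ 15, value 8 + 16 = 24.
crate H: weight 4 ≤ 15, value 16.
Best is crate E and crate H with total value 24.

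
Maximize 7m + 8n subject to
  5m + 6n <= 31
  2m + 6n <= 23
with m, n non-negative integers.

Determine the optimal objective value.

43

Relaxing integrality, the LP optimum is 43.40 at (m,n) = (6.2, 0), which is not an integer point.
(m,n)=(5,1): 5·5+6·1=31≤31, 2·5+6·1=16≤23, objective 43.
(m,n)=(6,0): 5·6+6·0=30≤31, 2·6+6·0=12≤23, objective 42.
(m,n)=(4,1): 5·4+6·1=26≤31, 2·4+6·1=14≤23, objective 36.
(m,n)=(5,0): 5·5+6·0=25≤31, 2·5+6·0=10≤23, objective 35.
Maximum is 43 at (m,n)=(5,1).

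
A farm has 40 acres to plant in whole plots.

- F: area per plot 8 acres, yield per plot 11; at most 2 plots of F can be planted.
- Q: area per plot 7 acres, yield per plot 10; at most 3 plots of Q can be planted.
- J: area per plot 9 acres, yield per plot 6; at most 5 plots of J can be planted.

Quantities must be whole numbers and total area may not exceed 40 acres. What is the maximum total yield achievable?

52

This is a bounded integer knapsack.
Q has the best ratio (10/7); taking only Q gives at most 3×10 = 30 (stopped by the supply cap of 3).
Mixing does better — 2×F and 3×Q: area 37 ≤ 40, yield 2·11 + 3·10 = 52.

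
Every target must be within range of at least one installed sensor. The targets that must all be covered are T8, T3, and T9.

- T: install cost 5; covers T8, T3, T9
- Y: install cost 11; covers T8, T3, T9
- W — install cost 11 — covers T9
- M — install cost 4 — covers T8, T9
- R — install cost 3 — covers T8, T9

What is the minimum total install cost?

The greedy cost-per-new-target heuristic would pick R and T for 8, but a cheaper cover exists.
T alone covers T8, T3, T9 — every target.
Total install cost: 5.
No cover costs less than 5.

5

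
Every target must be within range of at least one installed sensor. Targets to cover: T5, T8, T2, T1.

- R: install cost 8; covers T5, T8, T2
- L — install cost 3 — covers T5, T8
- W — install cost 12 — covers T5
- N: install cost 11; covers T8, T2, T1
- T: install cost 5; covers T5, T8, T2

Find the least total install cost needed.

14

Choose L and N: together they cover T5, T8, T2, T1 — every target.
Total install cost: 3 + 11 = 14.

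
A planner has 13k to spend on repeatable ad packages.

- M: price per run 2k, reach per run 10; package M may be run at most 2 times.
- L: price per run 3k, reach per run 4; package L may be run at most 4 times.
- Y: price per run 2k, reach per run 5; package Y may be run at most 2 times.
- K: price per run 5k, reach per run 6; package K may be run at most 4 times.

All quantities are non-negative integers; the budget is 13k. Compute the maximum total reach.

36

This is a bounded integer knapsack.
M has the best ratio (10/2); taking only M gives at most 2×10 = 20 (stopped by the supply cap of 2).
Mixing does better — 2×M, 2×Y, and 1×K: price 13 ≤ 13, reach 2·10 + 2·5 + 1·6 = 36.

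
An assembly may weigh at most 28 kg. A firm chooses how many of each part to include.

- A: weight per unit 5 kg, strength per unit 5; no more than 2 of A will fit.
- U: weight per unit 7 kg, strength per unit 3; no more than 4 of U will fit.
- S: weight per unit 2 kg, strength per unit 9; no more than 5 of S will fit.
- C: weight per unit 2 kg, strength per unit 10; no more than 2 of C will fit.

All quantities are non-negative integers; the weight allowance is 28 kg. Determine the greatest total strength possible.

C has the best ratio (10/2); taking only C gives at most 2×10 = 20 (stopped by the supply cap of 2).
Mixing does better — 2×A, 5×S, and 2×C: weight 24 ≤ 28, strength 2·5 + 5·9 + 2·10 = 75.

75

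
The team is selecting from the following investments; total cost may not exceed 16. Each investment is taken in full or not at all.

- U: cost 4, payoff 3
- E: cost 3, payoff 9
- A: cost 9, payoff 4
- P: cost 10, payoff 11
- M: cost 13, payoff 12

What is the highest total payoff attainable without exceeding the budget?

21

Take E and M: cost 3 + 13 = 16 ≤ 16, payoff 9 + 12 = 21.
No other feasible combination does better.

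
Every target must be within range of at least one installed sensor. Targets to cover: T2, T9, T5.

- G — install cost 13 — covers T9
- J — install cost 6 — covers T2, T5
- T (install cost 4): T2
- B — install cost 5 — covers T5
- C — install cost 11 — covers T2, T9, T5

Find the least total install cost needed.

11

The greedy cost-per-new-target heuristic would pick J and C for 17, but a cheaper cover exists.
C alone covers T2, T9, T5 — every target.
Total install cost: 11.
No cover costs less than 11.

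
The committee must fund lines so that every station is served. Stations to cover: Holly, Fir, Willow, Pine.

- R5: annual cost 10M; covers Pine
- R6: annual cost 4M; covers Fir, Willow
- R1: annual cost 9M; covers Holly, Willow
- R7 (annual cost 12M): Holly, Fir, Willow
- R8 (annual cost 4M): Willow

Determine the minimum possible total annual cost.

22

The greedy cost-per-new-station heuristic would pick R6, R1, and R5 for 23, but a cheaper cover exists.
Choose R5 and R7: together they cover Holly, Fir, Willow, Pine — every station.
Total annual cost: 10 + 12 = 22.
No cover costs less than 22.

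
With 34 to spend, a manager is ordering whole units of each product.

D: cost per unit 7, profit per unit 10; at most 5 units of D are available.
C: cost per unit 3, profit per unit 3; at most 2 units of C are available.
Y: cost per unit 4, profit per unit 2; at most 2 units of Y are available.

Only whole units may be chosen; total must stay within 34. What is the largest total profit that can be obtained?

4×D and 1×C: cost 31 ≤ 34, profit 4·10 + 1·3 = 43.
4×D and 2×C: cost 34 ≤ 34, profit 4·10 + 2·3 = 46.
Best is 46.

46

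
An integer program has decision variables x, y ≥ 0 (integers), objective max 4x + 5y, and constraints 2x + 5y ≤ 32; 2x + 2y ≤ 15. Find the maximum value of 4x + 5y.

34

(x,y)=(1,6): 2·1+5·6=32≤32, 2·1+2·6=14≤15, objective 34.
(x,y)=(2,5): 2·2+5·5=29≤32, 2·2+2·5=14≤15, objective 33.
Maximum is 34 at (x,y)=(1,6).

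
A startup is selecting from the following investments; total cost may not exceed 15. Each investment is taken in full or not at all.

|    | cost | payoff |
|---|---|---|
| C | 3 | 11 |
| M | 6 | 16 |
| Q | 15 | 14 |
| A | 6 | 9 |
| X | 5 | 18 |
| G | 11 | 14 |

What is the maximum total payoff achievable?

45

This is a 0-1 knapsack instance.
Allowing fractional choices, the relaxed optimum would be about 46.5, but investments are indivisible.
C + A + X: cost 3 + 6 + 5 = 14 ≤ 15, payoff 11 + 9 + 18 = 38.
C + M + X: cost 3 + 6 + 5 = 14 ≤ 15, payoff 11 + 16 + 18 = 45.
C + M + A: cost 3 + 6 + 6 = 15 ≤ 15, payoff 11 + 16 + 9 = 36.
Best is C, M, and X with total payoff 45.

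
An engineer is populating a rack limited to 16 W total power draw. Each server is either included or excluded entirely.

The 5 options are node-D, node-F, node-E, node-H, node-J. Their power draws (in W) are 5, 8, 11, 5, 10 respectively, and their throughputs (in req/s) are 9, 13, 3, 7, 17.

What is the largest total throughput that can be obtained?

node-H + node-J: power draw 5 + 10 = 15 ≤ 16, throughput 7 + 17 = 24.
node-D + node-F: power draw 5 + 8 = 13 ≤ 16, throughput 9 + 13 = 22.
node-D + node-J: power draw 5 + 10 = 15 ≤ 16, throughput 9 + 17 = 26.
Best is node-D and node-J with total throughput 26.

26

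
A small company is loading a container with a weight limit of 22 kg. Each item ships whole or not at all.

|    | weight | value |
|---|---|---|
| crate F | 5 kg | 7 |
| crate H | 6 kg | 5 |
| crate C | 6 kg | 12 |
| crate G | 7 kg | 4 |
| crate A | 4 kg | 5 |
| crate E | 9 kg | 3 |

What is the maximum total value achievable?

29

crate F + crate C + crate A: weight 5 + 6 + 4 = 15 ≤ 22, value 7 + 12 + 5 = 24.
crate F + crate C + crate G + crate A: weight 5 + 6 + 7 + 4 = 22 ≤ 22, value 7 + 12 + 4 + 5 = 28.
crate F + crate H + crate C + crate A: weight 5 + 6 + 6 + 4 = 21 ≤ 22, value 7 + 5 + 12 + 5 = 29.
Best is crate F, crate H, crate C, and crate A with total value 29.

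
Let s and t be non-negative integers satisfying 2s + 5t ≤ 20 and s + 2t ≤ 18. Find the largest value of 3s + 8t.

32

(s,t)=(0,4) is feasible, giving 32.
(s,t)=(1,3) is feasible, giving 27.
(s,t)=(0,3) is feasible, giving 24.
The best lattice point is (0,4), giving 32.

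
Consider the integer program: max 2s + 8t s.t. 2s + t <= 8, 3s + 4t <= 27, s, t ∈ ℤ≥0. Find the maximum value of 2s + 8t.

50

Relaxing integrality, the LP optimum is 54.00 at (s,t) = (0, 6.75), which is not an integer point.
(s,t)=(1,6): 2·1+1·6=8≤8, 3·1+4·6=27≤27, objective 50.
(s,t)=(0,6): 2·0+1·6=6≤8, 3·0+4·6=24≤27, objective 48.
(s,t)=(1,5): 2·1+1·5=7≤8, 3·1+4·5=23≤27, objective 42.
The best lattice point is (1,6), giving 50.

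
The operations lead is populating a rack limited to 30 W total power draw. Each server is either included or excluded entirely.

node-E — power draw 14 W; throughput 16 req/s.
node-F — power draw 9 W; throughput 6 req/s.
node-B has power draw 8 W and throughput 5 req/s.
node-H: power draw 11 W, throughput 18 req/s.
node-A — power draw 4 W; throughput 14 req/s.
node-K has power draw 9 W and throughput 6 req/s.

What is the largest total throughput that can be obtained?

48

This is a 0-1 knapsack instance.
node-H + node-A + node-K: power draw 11 + 4 + 9 = 24 ≤ 30, throughput 18 + 14 + 6 = 38.
node-F + node-H + node-A: power draw 9 + 11 + 4 = 24 ≤ 30, throughput 6 + 18 + 14 = 38.
node-E + node-H + node-A: power draw 14 + 11 + 4 = 29 ≤ 30, throughput 16 + 18 + 14 = 48.
Best is node-E, node-H, and node-A with total throughput 48.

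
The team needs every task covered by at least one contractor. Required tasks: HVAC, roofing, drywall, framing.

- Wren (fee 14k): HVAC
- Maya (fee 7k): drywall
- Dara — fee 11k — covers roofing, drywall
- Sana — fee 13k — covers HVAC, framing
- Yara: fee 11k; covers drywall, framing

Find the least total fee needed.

24

This is an integer covering problem.
Choose Dara and Sana: together they cover HVAC, roofing, drywall, framing — every task.
Total fee: 11 + 13 = 24.
No cover costs less than 24.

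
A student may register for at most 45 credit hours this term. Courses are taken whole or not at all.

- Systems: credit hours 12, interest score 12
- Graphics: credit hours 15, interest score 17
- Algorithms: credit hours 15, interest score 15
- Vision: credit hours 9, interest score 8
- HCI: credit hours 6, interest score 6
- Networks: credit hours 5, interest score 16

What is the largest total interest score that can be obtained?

This is a 0-1 knapsack instance.
Take Graphics, Algorithms, Vision, and Networks: credit hours 15 + 15 + 9 + 5 = 44 ≤ 45, interest score 17 + 15 + 8 + 16 = 56.
No other feasible combination does better.

56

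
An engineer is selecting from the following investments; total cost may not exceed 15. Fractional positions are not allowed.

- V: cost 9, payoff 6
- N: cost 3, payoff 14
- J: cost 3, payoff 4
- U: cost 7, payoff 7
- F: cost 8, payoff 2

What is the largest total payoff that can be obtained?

25

N + U: cost 3 + 7 = 10 ≤ 15, payoff 14 + 7 = 21.
V + N + J: cost 9 + 3 + 3 = 15 ≤ 15, payoff 6 + 14 + 4 = 24.
N + J + U: cost 3 + 3 + 7 = 13 ≤ 15, payoff 14 + 4 + 7 = 25.
Best is N, J, and U with total payoff 25.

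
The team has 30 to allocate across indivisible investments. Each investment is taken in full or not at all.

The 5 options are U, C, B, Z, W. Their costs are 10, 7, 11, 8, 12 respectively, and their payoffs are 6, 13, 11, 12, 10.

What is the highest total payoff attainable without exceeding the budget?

This is a 0-1 knapsack instance.
Allowing fractional choices, the relaxed optimum would be about 39.3, but investments are indivisible.
C + Z + W: cost 7 + 8 + 12 = 27 ≤ 30, payoff 13 + 12 + 10 = 35.
C + B + W: cost 7 + 11 + 12 = 30 ≤ 30, payoff 13 + 11 + 10 = 34.
C + B + Z: cost 7 + 11 + 8 = 26 ≤ 30, payoff 13 + 11 + 12 = 36.
Best is C, B, and Z with total payoff 36.

36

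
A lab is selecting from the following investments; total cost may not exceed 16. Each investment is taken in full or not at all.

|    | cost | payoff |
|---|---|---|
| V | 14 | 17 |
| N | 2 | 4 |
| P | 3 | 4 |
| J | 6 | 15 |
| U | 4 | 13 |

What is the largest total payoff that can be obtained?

36

Take N, P, J, and U: cost 2 + 3 + 6 + 4 = 15 ≤ 16, payoff 4 + 4 + 15 + 13 = 36.
No other feasible combination does better.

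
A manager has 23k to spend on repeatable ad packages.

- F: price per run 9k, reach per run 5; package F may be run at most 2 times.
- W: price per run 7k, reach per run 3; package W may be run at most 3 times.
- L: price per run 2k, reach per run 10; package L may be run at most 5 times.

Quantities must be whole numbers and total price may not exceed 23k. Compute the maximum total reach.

55

This is a bounded integer knapsack.
Take 1×F and 5×L: price 19 ≤ 23, reach 1·5 + 5·10 = 55.
L has the best ratio (10/2) and is taken to its limit of 5; remaining capacity is filled optimally with the others.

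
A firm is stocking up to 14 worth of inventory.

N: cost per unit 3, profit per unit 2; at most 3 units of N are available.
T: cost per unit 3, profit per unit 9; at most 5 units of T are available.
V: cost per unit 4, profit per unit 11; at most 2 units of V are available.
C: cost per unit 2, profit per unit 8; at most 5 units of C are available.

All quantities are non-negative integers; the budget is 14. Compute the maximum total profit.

Take 1×V and 5×C: cost 14 ≤ 14, profit 1·11 + 5·8 = 51.
C has the best ratio (8/2) and is taken to its limit of 5; remaining capacity is filled optimally with the others.

51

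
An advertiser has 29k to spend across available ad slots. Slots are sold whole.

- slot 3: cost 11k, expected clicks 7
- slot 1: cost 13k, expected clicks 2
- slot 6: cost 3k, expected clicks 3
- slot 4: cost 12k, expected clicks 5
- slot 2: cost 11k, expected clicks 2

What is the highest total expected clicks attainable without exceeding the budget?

Allowing fractional choices, the relaxed optimum would be about 15.5, but ad slots are indivisible.
slot 3 + slot 4: cost 11 + 12 = 23 ≤ 29, expected clicks 7 + 5 = 12.
slot 3 + slot 6 + slot 4: cost 11 + 3 + 12 = 26 ≤ 29, expected clicks 7 + 3 + 5 = 15.
slot 3 + slot 6 + slot 2: cost 11 + 3 + 11 = 25 ≤ 29, expected clicks 7 + 3 + 2 = 12.
Best is slot 3, slot 6, and slot 4 with total expected clicks 15.

15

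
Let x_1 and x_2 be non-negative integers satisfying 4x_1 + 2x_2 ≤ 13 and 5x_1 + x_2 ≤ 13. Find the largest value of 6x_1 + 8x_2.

48

(x_1,x_2)=(0,6) is feasible, giving 48.
(x_1,x_2)=(0,5) is feasible, giving 40.
No feasible integer point exceeds 48.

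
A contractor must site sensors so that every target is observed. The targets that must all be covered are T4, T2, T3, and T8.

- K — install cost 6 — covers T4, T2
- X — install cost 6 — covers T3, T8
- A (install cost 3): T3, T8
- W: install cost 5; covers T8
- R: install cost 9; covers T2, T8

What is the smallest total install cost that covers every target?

Choose K and A: together they cover T4, T2, T3, T8 — every target.
Total install cost: 6 + 3 = 9.

9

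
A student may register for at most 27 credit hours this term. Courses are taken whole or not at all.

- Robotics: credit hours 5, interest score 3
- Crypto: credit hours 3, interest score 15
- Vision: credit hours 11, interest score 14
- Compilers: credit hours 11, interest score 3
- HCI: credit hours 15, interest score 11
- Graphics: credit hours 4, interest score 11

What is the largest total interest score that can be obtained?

43

This is an integer program with binary decision variables.
Allowing fractional choices, the relaxed optimum would be about 46.6, but courses are indivisible.
Crypto + Vision + Graphics: credit hours 3 + 11 + 4 = 18 ≤ 27, interest score 15 + 14 + 11 = 40.
Robotics + Crypto + HCI + Graphics: credit hours 5 + 3 + 15 + 4 = 27 ≤ 27, interest score 3 + 15 + 11 + 11 = 40.
Robotics + Crypto + Vision + Graphics: credit hours 5 + 3 + 11 + 4 = 23 ≤ 27, interest score 3 + 15 + 14 + 11 = 43.
Best is Robotics, Crypto, Vision, and Graphics with total interest score 43.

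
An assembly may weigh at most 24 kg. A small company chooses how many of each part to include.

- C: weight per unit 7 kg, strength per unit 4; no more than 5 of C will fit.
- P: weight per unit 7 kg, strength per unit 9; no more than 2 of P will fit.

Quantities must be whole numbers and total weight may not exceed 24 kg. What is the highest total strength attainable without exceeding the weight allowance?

22

This is a bounded integer knapsack.
P has the best ratio (9/7); taking only P gives at most 2×9 = 18 (stopped by the supply cap of 2).
Mixing does better — 1×C and 2×P: weight 21 ≤ 24, strength 1·4 + 2·9 = 22.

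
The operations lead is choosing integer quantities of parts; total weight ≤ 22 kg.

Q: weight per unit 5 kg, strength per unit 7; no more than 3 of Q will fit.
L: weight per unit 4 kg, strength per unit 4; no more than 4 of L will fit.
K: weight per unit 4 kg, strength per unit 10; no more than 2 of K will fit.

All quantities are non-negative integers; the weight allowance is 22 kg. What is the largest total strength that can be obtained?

This is a bounded integer knapsack.
1×Q, 2×L, and 2×K: weight 21 ≤ 22, strength 1·7 + 2·4 + 2·10 = 35.
2×Q, 1×L, and 2×K: weight 22 ≤ 22, strength 2·7 + 1·4 + 2·10 = 38.
Best is 38.

38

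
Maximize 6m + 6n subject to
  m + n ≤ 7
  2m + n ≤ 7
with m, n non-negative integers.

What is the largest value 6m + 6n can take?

42

(m,n)=(0,7) is feasible, giving 42.
(m,n)=(0,6) is feasible, giving 36.
No feasible integer point exceeds 42.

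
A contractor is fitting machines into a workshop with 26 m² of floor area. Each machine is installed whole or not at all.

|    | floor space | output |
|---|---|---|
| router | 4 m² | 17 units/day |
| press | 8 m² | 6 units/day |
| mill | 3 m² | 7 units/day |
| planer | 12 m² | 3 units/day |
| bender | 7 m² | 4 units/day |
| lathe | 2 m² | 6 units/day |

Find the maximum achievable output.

This is a 0-1 knapsack instance.
router + press + mill + lathe: floor space 4 + 8 + 3 + 2 = 17 ≤ 26, output 17 + 6 + 7 + 6 = 36.
router + press + mill + bender + lathe: floor space 4 + 8 + 3 + 7 + 2 = 24 ≤ 26, output 17 + 6 + 7 + 4 + 6 = 40.
router + mill + bender + lathe: floor space 4 + 3 + 7 + 2 = 16 ≤ 26, output 17 + 7 + 4 + 6 = 34.
Best is router, press, mill, bender, and lathe with total output 40.

40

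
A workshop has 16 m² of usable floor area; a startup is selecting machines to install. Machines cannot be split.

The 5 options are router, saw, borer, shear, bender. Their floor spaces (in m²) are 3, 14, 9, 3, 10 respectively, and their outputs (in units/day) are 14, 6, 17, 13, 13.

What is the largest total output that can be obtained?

router + shear + bender: floor space 3 + 3 + 10 = 16 ≤ 16, output 14 + 13 + 13 = 40.
router + borer: floor space 3 + 9 = 12 ≤ 16, output 14 + 17 = 31.
router + borer + shear: floor space 3 + 9 + 3 = 15 ≤ 16, output 14 + 17 + 13 = 44.
Best is router, borer, and shear with total output 44.

44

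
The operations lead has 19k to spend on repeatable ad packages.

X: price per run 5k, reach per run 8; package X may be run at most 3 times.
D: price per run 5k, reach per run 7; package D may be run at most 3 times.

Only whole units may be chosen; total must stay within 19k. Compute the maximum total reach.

24

X has the best ratio (8/5); taking only X gives at most 3×8 = 24 (stopped by the price limit).
Optimal: 3×X: price 15 ≤ 19, reach 3·8 = 24.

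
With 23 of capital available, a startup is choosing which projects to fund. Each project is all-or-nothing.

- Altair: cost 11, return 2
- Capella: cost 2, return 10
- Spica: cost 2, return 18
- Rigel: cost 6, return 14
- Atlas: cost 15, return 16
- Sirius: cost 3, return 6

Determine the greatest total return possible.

50

Allowing fractional choices, the relaxed optimum would be about 58.7, but projects are indivisible.
Capella + Spica + Atlas + Sirius: cost 2 + 2 + 15 + 3 = 22 ≤ 23, return 10 + 18 + 16 + 6 = 50.
Spica + Rigel + Atlas: cost 2 + 6 + 15 = 23 ≤ 23, return 18 + 14 + 16 = 48.
Capella + Spica + Rigel + Sirius: cost 2 + 2 + 6 + 3 = 13 ≤ 23, return 10 + 18 + 14 + 6 = 48.
Best is Capella, Spica, Atlas, and Sirius with total return 50.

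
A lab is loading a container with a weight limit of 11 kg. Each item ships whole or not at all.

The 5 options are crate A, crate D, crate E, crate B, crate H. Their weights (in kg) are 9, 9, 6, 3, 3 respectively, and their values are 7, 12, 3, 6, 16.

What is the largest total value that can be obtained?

Allowing fractional choices, the relaxed optimum would be about 28.7, but items are indivisible.
crate E + crate H: weight 6 + 3 = 9 ≤ 11, value 3 + 16 = 19.
crate B + crate H: weight 3 + 3 = 6 ≤ 11, value 6 + 16 = 22.
crate H: weight 3 ≤ 11, value 16.
Best is crate B and crate H with total value 22.

22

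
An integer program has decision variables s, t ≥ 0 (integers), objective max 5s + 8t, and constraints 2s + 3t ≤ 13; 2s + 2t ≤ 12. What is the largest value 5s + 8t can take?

34

(s,t)=(2,3) is feasible, giving 34.
(s,t)=(0,4) is feasible, giving 32.
(s,t)=(3,2) is feasible, giving 31.
Maximum is 34 at (s,t)=(2,3).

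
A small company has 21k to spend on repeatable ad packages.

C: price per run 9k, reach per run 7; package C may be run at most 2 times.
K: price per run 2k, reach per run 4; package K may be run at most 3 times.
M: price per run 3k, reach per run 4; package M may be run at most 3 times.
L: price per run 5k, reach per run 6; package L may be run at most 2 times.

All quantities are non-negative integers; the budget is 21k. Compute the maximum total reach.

K has the best ratio (4/2); taking only K gives at most 3×4 = 12 (stopped by the supply cap of 3).
Mixing does better — 3×K, 3×M, and 1×L: price 20 ≤ 21, reach 3·4 + 3·4 + 1·6 = 30.

30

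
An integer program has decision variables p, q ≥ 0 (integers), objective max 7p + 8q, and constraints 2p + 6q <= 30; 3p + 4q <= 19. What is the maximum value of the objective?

43

Relaxing integrality, the LP optimum is 44.33 at (p,q) = (6.33, 0), which is not an integer point.
(p,q)=(5,1): 2·5+6·1=16≤30, 3·5+4·1=19≤19, objective 43.
(p,q)=(6,0): 2·6+6·0=12≤30, 3·6+4·0=18≤19, objective 42.
No feasible integer point exceeds 43.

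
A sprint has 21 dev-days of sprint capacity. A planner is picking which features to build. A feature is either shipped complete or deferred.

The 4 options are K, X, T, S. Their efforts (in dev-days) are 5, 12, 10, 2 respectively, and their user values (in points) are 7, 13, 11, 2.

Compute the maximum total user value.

Treat it as a binary knapsack problem.
Allowing fractional choices, the relaxed optimum would be about 24.5, but features are indivisible.
K + T + S: effort 5 + 10 + 2 = 17 ≤ 21, user value 7 + 11 + 2 = 20.
K + X: effort 5 + 12 = 17 ≤ 21, user value 7 + 13 = 20.
K + X + S: effort 5 + 12 + 2 = 19 ≤ 21, user value 7 + 13 + 2 = 22.
Best is K, X, and S with total user value 22.

22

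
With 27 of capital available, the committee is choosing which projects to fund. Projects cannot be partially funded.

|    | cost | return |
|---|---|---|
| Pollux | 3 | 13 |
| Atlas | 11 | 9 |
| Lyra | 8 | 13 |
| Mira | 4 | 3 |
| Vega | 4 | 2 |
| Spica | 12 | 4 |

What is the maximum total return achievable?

Pollux + Atlas + Lyra + Vega: cost 3 + 11 + 8 + 4 = 26 ≤ 27, return 13 + 9 + 13 + 2 = 37.
Pollux + Atlas + Lyra + Mira: cost 3 + 11 + 8 + 4 = 26 ≤ 27, return 13 + 9 + 13 + 3 = 38.
Best is Pollux, Atlas, Lyra, and Mira with total return 38.

38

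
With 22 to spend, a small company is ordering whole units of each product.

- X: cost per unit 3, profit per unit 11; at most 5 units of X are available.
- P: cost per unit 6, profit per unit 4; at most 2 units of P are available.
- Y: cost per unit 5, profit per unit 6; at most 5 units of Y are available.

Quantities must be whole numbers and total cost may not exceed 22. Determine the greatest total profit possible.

This is a bounded integer knapsack.
X has the best ratio (11/3); taking only X gives at most 5×11 = 55 (stopped by the supply cap of 5).
Mixing does better — 5×X and 1×Y: cost 20 ≤ 22, profit 5·11 + 1·6 = 61.

61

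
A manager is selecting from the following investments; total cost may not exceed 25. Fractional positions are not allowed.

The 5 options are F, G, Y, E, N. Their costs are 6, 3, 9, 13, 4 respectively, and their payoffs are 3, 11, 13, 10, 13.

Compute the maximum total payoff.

G + Y + N: cost 3 + 9 + 4 = 16 ≤ 25, payoff 11 + 13 + 13 = 37.
G + E + N: cost 3 + 13 + 4 = 20 ≤ 25, payoff 11 + 10 + 13 = 34.
F + G + Y + N: cost 6 + 3 + 9 + 4 = 22 ≤ 25, payoff 3 + 11 + 13 + 13 = 40.
Best is F, G, Y, and N with total payoff 40.

40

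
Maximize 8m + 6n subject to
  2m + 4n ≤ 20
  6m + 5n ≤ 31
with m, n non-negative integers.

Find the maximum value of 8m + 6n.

40

(m,n)=(5,0): 2·5+4·0=10≤20, 6·5+5·0=30≤31, objective 40.
(m,n)=(4,1): 2·4+4·1=12≤20, 6·4+5·1=29≤31, objective 38.
(m,n)=(4,0): 2·4+4·0=8≤20, 6·4+5·0=24≤31, objective 32.
Maximum is 40 at (m,n)=(5,0).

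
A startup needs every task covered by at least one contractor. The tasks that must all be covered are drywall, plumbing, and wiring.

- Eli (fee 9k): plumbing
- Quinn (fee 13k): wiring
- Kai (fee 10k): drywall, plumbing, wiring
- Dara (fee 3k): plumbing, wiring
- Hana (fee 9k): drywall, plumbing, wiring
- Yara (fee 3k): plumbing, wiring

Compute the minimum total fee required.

9

The greedy cost-per-new-task heuristic would pick Dara and Hana for 12, but a cheaper cover exists.
Hana alone covers drywall, plumbing, wiring — every task.
Total fee: 9.
No cover costs less than 9.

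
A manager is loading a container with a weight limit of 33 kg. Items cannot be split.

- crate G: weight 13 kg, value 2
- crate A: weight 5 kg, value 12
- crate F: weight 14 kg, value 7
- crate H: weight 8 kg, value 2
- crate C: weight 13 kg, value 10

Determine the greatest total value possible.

Allowing fractional choices, the relaxed optimum would be about 29.2, but items are indivisible.
crate A + crate F + crate C: weight 5 + 14 + 13 = 32 ≤ 33, value 12 + 7 + 10 = 29.
crate A + crate H + crate C: weight 5 + 8 + 13 = 26 ≤ 33, value 12 + 2 + 10 = 24.
Best is crate A, crate F, and crate C with total value 29.

29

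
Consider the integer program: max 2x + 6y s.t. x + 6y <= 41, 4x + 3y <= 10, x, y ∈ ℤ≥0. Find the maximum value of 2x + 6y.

18

Relaxing integrality, the LP optimum is 20.00 at (x,y) = (0, 3.33), which is not an integer point.
(x,y)=(0,3): 1·0+6·3=18≤41, 4·0+3·3=9≤10, objective 18.
(x,y)=(1,2): 1·1+6·2=13≤41, 4·1+3·2=10≤10, objective 14.
(x,y)=(0,2): 1·0+6·2=12≤41, 4·0+3·2=6≤10, objective 12.
No feasible integer point exceeds 18.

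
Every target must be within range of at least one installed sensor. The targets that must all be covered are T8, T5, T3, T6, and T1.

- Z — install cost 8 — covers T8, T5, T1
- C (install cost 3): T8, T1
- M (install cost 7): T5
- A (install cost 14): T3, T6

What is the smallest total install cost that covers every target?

Choose Z and A: together they cover T8, T5, T3, T6, T1 — every target.
Total install cost: 8 + 14 = 22.

22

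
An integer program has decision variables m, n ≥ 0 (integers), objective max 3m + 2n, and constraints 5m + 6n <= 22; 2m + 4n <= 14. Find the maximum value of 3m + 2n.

Relaxing integrality, the LP optimum is 13.20 at (m,n) = (4.4, 0), which is not an integer point.
(m,n)=(4,0): 5·4+6·0=20≤22, 2·4+4·0=8≤14, objective 12.
(m,n)=(3,1): 5·3+6·1=21≤22, 2·3+4·1=10≤14, objective 11.
(m,n)=(3,0): 5·3+6·0=15≤22, 2·3+4·0=6≤14, objective 9.
The best lattice point is (4,0), giving 12.

12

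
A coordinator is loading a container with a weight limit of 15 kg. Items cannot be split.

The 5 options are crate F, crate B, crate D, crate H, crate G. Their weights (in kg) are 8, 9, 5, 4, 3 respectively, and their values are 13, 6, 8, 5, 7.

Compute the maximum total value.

Treat it as a binary knapsack problem.
Allowing fractional choices, the relaxed optimum would be about 26.4, but items are indivisible.
crate F + crate D: weight 8 + 5 = 13 ≤ 15, value 13 + 8 = 21.
crate F + crate H + crate G: weight 8 + 4 + 3 = 15 ≤ 15, value 13 + 5 + 7 = 25.
Best is crate F, crate H, and crate G with total value 25.

25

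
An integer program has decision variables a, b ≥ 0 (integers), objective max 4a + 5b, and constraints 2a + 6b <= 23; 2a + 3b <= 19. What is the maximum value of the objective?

(a,b)=(8,1) is feasible, giving 37.
(a,b)=(9,0) is feasible, giving 36.
(a,b)=(7,1) is feasible, giving 33.
Maximum is 37 at (a,b)=(8,1).

37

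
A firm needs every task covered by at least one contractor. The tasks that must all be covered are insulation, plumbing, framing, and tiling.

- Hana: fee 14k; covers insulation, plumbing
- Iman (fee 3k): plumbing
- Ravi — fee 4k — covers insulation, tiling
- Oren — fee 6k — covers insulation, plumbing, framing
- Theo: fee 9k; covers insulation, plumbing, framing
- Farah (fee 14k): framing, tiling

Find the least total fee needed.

10

This is an integer covering problem.
The greedy cost-per-new-task heuristic would pick Ravi, Iman, and Oren for 13, but a cheaper cover exists.
Choose Ravi and Oren: together they cover insulation, plumbing, framing, tiling — every task.
Total fee: 4 + 6 = 10.
No cover costs less than 10.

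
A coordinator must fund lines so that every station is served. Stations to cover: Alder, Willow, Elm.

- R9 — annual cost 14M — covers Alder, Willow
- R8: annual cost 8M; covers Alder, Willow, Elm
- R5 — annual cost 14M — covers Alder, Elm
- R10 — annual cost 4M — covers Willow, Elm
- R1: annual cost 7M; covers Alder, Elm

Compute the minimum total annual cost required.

The greedy cost-per-new-station heuristic would pick R10 and R1 for 11, but a cheaper cover exists.
R8 alone covers Alder, Willow, Elm — every station.
Total annual cost: 8.
No cover costs less than 8.

8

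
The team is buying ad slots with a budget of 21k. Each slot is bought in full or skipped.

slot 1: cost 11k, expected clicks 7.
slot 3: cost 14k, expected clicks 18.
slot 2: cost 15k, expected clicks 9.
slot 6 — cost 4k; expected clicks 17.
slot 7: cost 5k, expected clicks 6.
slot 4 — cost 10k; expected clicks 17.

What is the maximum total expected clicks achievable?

slot 6 + slot 7 + slot 4: cost 4 + 5 + 10 = 19 ≤ 21, expected clicks 17 + 6 + 17 = 40.
slot 3 + slot 6: cost 14 + 4 = 18 ≤ 21, expected clicks 18 + 17 = 35.
Best is slot 6, slot 7, and slot 4 with total expected clicks 40.

40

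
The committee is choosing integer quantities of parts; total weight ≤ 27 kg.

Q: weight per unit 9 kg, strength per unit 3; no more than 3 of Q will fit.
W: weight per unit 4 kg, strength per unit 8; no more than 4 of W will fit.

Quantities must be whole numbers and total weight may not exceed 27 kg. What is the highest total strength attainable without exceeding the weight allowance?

35

W has the best ratio (8/4); taking only W gives at most 4×8 = 32 (stopped by the supply cap of 4).
Mixing does better — 1×Q and 4×W: weight 25 ≤ 27, strength 1·3 + 4·8 = 35.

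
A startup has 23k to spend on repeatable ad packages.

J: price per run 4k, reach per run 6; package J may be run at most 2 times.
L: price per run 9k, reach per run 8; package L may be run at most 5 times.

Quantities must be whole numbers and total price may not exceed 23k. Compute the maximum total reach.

2×J and 1×L: price 17 ≤ 23, reach 2·6 + 1·8 = 20.
1×J and 2×L: price 22 ≤ 23, reach 1·6 + 2·8 = 22.
Best is 22.

22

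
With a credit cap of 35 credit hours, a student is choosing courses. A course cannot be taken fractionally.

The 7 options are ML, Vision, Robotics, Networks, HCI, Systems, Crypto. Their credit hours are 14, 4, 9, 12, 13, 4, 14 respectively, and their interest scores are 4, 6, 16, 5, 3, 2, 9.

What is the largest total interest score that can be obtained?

This is a 0-1 knapsack instance.
Allowing fractional choices, the relaxed optimum would be about 34.7, but courses are indivisible.
Robotics + Networks + Crypto: credit hours 9 + 12 + 14 = 35 ≤ 35, interest score 16 + 5 + 9 = 30.
Vision + Robotics + Systems + Crypto: credit hours 4 + 9 + 4 + 14 = 31 ≤ 35, interest score 6 + 16 + 2 + 9 = 33.
Vision + Robotics + Crypto: credit hours 4 + 9 + 14 = 27 ≤ 35, interest score 6 + 16 + 9 = 31.
Best is Vision, Robotics, Systems, and Crypto with total interest score 33.

33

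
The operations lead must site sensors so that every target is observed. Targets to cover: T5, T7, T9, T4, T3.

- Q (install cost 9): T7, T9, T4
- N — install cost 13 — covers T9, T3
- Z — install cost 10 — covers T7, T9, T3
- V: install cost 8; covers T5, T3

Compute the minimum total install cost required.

17

This is an integer covering problem.
Choose Q and V: together they cover T5, T7, T9, T4, T3 — every target.
Total install cost: 9 + 8 = 17.
No cover costs less than 17.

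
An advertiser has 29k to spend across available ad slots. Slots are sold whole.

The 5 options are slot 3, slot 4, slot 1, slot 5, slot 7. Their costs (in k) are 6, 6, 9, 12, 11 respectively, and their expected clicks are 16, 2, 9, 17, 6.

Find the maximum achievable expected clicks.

42

Allowing fractional choices, the relaxed optimum would be about 43.1, but ad slots are indivisible.
slot 3 + slot 4 + slot 5: cost 6 + 6 + 12 = 24 ≤ 29, expected clicks 16 + 2 + 17 = 35.
slot 3 + slot 5 + slot 7: cost 6 + 12 + 11 = 29 ≤ 29, expected clicks 16 + 17 + 6 = 39.
slot 3 + slot 1 + slot 5: cost 6 + 9 + 12 = 27 ≤ 29, expected clicks 16 + 9 + 17 = 42.
Best is slot 3, slot 1, and slot 5 with total expected clicks 42.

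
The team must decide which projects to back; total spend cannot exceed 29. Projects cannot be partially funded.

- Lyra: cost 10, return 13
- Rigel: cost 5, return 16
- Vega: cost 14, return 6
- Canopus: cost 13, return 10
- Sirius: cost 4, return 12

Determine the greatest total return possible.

41

Lyra + Rigel + Canopus: cost 10 + 5 + 13 = 28 ≤ 29, return 13 + 16 + 10 = 39.
Lyra + Rigel + Sirius: cost 10 + 5 + 4 = 19 ≤ 29, return 13 + 16 + 12 = 41.
Best is Lyra, Rigel, and Sirius with total return 41.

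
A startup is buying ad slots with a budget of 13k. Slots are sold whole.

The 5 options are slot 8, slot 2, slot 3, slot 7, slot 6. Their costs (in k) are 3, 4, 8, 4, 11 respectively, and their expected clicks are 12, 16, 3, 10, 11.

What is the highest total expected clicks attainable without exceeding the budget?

38

Treat it as a binary knapsack problem.
Allowing fractional choices, the relaxed optimum would be about 40.0, but ad slots are indivisible.
slot 8 + slot 2: cost 3 + 4 = 7 ≤ 13, expected clicks 12 + 16 = 28.
slot 8 + slot 2 + slot 7: cost 3 + 4 + 4 = 11 ≤ 13, expected clicks 12 + 16 + 10 = 38.
Best is slot 8, slot 2, and slot 7 with total expected clicks 38.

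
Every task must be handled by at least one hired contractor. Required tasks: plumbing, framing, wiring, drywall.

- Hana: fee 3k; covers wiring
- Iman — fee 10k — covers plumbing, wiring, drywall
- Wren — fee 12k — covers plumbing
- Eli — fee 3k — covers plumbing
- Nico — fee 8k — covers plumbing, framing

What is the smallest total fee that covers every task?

18

The greedy cost-per-new-task heuristic would pick Hana, Eli, Nico, and Iman for 24, but a cheaper cover exists.
Choose Iman and Nico: together they cover plumbing, framing, wiring, drywall — every task.
Total fee: 10 + 8 = 18.
No cover costs less than 18.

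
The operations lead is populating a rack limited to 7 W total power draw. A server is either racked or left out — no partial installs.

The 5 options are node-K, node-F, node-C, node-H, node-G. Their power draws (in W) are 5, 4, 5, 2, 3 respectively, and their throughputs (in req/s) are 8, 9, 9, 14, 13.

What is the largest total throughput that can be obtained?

27

This is a 0-1 knapsack instance.
Take node-H and node-G: power draw 2 + 3 = 5 ≤ 7, throughput 14 + 13 = 27.
No other feasible combination does better.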